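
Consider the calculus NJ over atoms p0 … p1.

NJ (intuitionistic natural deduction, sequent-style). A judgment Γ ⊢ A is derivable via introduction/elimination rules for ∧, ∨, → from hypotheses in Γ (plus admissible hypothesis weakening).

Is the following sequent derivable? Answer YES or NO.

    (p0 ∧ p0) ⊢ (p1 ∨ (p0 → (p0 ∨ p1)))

Derivation (root first):
[∨I₂] (p0 ∧ p0) ⊢ (p1 ∨ (p0 → (p0 ∨ p1)))
  [→I] (p0 ∧ p0) ⊢ (p0 → (p0 ∨ p1))
    [Wk] p0, (p0 ∧ p0) ⊢ (p0 ∨ p1)
      [∨I₁] p0 ⊢ (p0 ∨ p1)
        [Ax] p0 ⊢ p0

Result: YES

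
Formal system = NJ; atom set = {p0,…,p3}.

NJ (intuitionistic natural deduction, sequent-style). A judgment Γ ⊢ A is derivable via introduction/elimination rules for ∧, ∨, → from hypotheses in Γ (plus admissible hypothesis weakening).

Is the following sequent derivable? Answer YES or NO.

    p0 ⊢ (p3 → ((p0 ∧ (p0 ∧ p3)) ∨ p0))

Derivation (root first):
[→I] p0 ⊢ (p3 → ((p0 ∧ (p0 ∧ p3)) ∨ p0))
  [∨I₁] p3, p0 ⊢ ((p0 ∧ (p0 ∧ p3)) ∨ p0)
    [∧I] p3, p0 ⊢ (p0 ∧ (p0 ∧ p3))
      [Ax] p0 ⊢ p0
      [∧I] p3, p0 ⊢ (p0 ∧ p3)
        [Ax] p0 ⊢ p0
        [Ax] p3 ⊢ p3

Result: YES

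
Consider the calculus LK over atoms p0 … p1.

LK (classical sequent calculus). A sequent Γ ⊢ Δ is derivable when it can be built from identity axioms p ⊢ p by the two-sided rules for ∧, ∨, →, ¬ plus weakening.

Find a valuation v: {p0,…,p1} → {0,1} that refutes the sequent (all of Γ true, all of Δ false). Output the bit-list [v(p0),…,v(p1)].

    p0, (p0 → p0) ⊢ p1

Enumerate valuations to refute Γ ⊢ Δ:
  v=00: Γ:[p0=F, (p0 → p0)=T] Δ:[p1=F] refutes=False
  v=01: Γ:[p0=F, (p0 → p0)=T] Δ:[p1=T] refutes=False
  v=10: Γ:[p0=T, (p0 → p0)=T] Δ:[p1=F] refutes=True  ← countermodel

Result: [1, 0]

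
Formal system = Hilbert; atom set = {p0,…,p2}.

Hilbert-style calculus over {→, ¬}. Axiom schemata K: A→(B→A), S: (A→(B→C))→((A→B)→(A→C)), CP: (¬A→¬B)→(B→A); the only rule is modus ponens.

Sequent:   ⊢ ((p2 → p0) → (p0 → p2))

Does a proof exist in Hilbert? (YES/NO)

Truth-table refutation:
  v=000: Γ:[] Δ:[((p2 → p0) → (p0 → p2))=T] refutes=False
  v=001: Γ:[] Δ:[((p2 → p0) → (p0 → p2))=T] refutes=False
  v=010: Γ:[] Δ:[((p2 → p0) → (p0 → p2))=T] refutes=False
  v=011: Γ:[] Δ:[((p2 → p0) → (p0 → p2))=T] refutes=False
  v=100: Γ:[] Δ:[((p2 → p0) → (p0 → p2))=F] refutes=True  ← countermodel

Result: NO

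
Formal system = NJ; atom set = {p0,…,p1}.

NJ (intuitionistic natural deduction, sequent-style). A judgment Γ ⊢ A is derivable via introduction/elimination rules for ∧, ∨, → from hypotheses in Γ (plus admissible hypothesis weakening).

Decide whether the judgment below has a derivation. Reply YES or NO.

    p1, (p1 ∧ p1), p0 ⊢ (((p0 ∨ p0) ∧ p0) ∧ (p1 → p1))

Derivation trace:
[∧I] p1, (p1 ∧ p1), p0 ⊢ (((p0 ∨ p0) ∧ p0) ∧ (p1 → p1))
  [Wk] p1, p0, (p1 ∧ p1) ⊢ ((p0 ∨ p0) ∧ p0)
    [∧I] p1, p0 ⊢ ((p0 ∨ p0) ∧ p0)
      [∨I₂] p0 ⊢ (p0 ∨ p0)
        [Ax] p0 ⊢ p0
      [Wk] p0, p1 ⊢ p0
        [Ax] p0 ⊢ p0
  [→I]  ⊢ (p1 → p1)
    [Ax] p1 ⊢ p1

Result: YES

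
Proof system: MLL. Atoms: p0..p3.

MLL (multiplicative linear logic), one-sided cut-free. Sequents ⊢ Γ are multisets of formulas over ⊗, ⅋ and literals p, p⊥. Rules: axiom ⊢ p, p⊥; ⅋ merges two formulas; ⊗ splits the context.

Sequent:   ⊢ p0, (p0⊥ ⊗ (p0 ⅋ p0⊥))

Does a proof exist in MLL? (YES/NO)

Derivation (root first):
[⊗]  ⊢ p0, (p0⊥ ⊗ (p0 ⅋ p0⊥))
  [Ax]  ⊢ p0, p0⊥
  [⅋]  ⊢ (p0 ⅋ p0⊥)
    [Ax]  ⊢ p0, p0⊥

Result: YES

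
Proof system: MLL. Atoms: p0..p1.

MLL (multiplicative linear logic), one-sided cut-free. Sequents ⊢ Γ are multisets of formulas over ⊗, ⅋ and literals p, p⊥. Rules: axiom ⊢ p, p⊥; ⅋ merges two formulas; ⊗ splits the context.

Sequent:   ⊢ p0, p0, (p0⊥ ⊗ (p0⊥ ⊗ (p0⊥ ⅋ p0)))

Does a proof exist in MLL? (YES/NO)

Derivation trace:
[⊗]  ⊢ p0, p0, (p0⊥ ⊗ (p0⊥ ⊗ (p0⊥ ⅋ p0)))
  [Ax]  ⊢ p0, p0⊥
  [⊗]  ⊢ p0, (p0⊥ ⊗ (p0⊥ ⅋ p0))
    [Ax]  ⊢ p0, p0⊥
    [⅋]  ⊢ (p0⊥ ⅋ p0)
      [Ax]  ⊢ p0, p0⊥

Result: YES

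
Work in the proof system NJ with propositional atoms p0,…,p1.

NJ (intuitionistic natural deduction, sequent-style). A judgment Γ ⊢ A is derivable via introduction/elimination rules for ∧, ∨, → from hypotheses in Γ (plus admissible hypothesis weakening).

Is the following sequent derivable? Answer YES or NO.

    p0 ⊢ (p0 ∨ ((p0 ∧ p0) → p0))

Derivation (root first):
[∨I₂] p0 ⊢ (p0 ∨ ((p0 ∧ p0) → p0))
  [→I] p0 ⊢ ((p0 ∧ p0) → p0)
    [Wk] p0, (p0 ∧ p0) ⊢ p0
      [Ax] p0 ⊢ p0

Result: YES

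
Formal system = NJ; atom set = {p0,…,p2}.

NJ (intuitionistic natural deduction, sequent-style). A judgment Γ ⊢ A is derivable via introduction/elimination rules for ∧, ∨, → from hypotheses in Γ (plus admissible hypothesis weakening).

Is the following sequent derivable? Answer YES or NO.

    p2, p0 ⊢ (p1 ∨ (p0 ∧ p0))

Derivation (root first):
[∨I₂] p2, p0 ⊢ (p1 ∨ (p0 ∧ p0))
  [∧I] p2, p0 ⊢ (p0 ∧ p0)
    [Ax] p0 ⊢ p0
    [Wk] p0, p2 ⊢ p0
      [Ax] p0 ⊢ p0

Result: YES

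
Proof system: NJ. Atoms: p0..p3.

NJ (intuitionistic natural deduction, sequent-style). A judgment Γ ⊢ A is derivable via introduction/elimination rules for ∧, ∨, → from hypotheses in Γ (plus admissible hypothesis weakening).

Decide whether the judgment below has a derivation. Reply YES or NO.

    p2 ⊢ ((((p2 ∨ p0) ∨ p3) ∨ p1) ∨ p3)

Derivation (root first):
[∨I₁] p2 ⊢ ((((p2 ∨ p0) ∨ p3) ∨ p1) ∨ p3)
  [∨I₁] p2 ⊢ (((p2 ∨ p0) ∨ p3) ∨ p1)
    [∨I₁] p2 ⊢ ((p2 ∨ p0) ∨ p3)
      [∨I₁] p2 ⊢ (p2 ∨ p0)
        [Ax] p2 ⊢ p2

Result: YES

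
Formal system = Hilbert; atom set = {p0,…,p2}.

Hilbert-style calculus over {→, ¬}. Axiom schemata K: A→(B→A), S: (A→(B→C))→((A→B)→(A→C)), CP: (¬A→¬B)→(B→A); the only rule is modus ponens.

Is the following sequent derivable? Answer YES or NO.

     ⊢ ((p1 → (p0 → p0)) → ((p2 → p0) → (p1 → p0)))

Enumerate valuations to refute Γ ⊢ Δ:
  v=000: Γ:[] Δ:[((p1 → (p0 → p0)) → ((p2 → p0) → (p1 → p0)))=T] refutes=False
  v=001: Γ:[] Δ:[((p1 → (p0 → p0)) → ((p2 → p0) → (p1 → p0)))=T] refutes=False
  v=010: Γ:[] Δ:[((p1 → (p0 → p0)) → ((p2 → p0) → (p1 → p0)))=F] refutes=True  ← countermodel

Result: NO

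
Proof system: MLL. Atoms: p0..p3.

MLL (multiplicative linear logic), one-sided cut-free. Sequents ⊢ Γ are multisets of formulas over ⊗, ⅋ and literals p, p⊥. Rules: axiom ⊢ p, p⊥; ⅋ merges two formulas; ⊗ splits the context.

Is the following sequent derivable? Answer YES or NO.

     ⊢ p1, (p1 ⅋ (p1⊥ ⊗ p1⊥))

Derivation trace:
[⅋]  ⊢ p1, (p1 ⅋ (p1⊥ ⊗ p1⊥))
  [⊗]  ⊢ p1, p1, (p1⊥ ⊗ p1⊥)
    [Ax]  ⊢ p1, p1⊥
    [Ax]  ⊢ p1, p1⊥

Result: YES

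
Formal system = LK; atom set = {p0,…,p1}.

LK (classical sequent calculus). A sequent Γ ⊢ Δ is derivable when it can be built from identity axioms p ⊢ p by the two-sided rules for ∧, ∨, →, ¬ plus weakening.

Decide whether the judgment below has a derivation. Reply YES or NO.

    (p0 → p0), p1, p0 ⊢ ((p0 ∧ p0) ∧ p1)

Proof tree:
[∧R] (p0 → p0), p1, p0 ⊢ ((p0 ∧ p0) ∧ p1)
  [∧R] (p0 → p0), p0 ⊢ (p0 ∧ p0)
    [→L] p0, (p0 → p0) ⊢ p0
      [Ax] p0 ⊢ p0
      [Ax] p0 ⊢ p0
    [Ax] p0 ⊢ p0
  [WL] p1, p1 ⊢ p1
    [Ax] p1 ⊢ p1

Result: YES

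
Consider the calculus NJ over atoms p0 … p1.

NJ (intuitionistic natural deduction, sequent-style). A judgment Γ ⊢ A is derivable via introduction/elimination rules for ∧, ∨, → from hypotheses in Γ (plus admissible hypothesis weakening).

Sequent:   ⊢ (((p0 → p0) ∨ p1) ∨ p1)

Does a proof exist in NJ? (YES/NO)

Derivation trace:
[∨I₁]  ⊢ (((p0 → p0) ∨ p1) ∨ p1)
  [∨I₁]  ⊢ ((p0 → p0) ∨ p1)
    [→I]  ⊢ (p0 → p0)
      [Ax] p0 ⊢ p0

Result: YES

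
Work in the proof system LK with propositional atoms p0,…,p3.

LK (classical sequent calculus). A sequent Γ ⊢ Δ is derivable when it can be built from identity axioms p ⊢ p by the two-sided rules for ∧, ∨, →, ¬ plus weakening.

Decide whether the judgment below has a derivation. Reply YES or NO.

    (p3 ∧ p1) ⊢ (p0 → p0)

Derivation trace:
[∧L] (p3 ∧ p1) ⊢ (p0 → p0)
  [WL] p3, p1 ⊢ (p0 → p0)
    [WL] p3 ⊢ (p0 → p0)
      [→R]  ⊢ (p0 → p0)
        [Ax] p0 ⊢ p0

Result: YES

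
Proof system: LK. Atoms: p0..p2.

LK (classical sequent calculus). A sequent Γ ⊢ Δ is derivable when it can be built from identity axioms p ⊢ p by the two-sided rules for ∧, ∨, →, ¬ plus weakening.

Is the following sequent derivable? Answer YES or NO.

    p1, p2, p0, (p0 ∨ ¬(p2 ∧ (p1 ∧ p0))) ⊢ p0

Derivation (root first):
[∨L] p1, p2, p0, (p0 ∨ ¬(p2 ∧ (p1 ∧ p0))) ⊢ p0
  [Ax] p0 ⊢ p0
  [¬L] p1, p2, p0, ¬(p2 ∧ (p1 ∧ p0)) ⊢ 
    [∧R] p1, p2, p0 ⊢ (p2 ∧ (p1 ∧ p0))
      [Ax] p2 ⊢ p2
      [∧R] p1, p0 ⊢ (p1 ∧ p0)
        [Ax] p1 ⊢ p1
        [Ax] p0 ⊢ p0

Result: YES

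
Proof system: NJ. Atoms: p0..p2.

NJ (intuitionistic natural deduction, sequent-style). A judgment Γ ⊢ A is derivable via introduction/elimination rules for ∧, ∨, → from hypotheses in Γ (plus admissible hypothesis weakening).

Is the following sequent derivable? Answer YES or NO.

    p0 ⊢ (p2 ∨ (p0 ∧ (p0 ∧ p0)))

Proof tree:
[∨I₂] p0 ⊢ (p2 ∨ (p0 ∧ (p0 ∧ p0)))
  [∧I] p0 ⊢ (p0 ∧ (p0 ∧ p0))
    [Ax] p0 ⊢ p0
    [∧I] p0 ⊢ (p0 ∧ p0)
      [Ax] p0 ⊢ p0
      [Ax] p0 ⊢ p0

Result: YES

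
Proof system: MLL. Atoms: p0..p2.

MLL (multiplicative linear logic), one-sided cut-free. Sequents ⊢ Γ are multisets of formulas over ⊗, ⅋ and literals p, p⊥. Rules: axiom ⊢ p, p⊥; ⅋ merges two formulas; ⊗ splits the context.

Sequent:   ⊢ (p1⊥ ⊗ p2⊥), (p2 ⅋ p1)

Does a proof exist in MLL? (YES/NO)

Proof tree:
[⅋]  ⊢ (p1⊥ ⊗ p2⊥), (p2 ⅋ p1)
  [⊗]  ⊢ p1, p2, (p1⊥ ⊗ p2⊥)
    [Ax]  ⊢ p1, p1⊥
    [Ax]  ⊢ p2, p2⊥

Result: YES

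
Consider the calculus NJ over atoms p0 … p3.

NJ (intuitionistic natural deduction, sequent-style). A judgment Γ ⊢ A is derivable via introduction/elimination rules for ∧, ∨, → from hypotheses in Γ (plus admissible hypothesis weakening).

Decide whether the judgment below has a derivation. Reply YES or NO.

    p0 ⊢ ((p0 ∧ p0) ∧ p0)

Derivation trace:
[∧I] p0 ⊢ ((p0 ∧ p0) ∧ p0)
  [∧I] p0 ⊢ (p0 ∧ p0)
    [Ax] p0 ⊢ p0
    [Ax] p0 ⊢ p0
  [Ax] p0 ⊢ p0

Result: YES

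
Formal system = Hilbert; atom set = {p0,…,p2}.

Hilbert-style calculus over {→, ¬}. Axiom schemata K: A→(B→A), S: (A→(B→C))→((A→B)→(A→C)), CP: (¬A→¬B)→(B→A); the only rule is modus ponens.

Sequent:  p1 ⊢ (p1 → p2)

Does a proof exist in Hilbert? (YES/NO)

Enumerate valuations to refute Γ ⊢ Δ:
  v=000: Γ:[p1=F] Δ:[(p1 → p2)=T] refutes=False
  v=001: Γ:[p1=F] Δ:[(p1 → p2)=T] refutes=False
  v=010: Γ:[p1=T] Δ:[(p1 → p2)=F] refutes=True  ← countermodel

Result: NO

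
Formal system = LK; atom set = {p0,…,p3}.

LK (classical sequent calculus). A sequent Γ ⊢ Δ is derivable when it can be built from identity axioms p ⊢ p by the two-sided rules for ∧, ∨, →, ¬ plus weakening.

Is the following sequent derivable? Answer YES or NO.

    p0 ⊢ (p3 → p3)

Proof tree:
[WL] p0 ⊢ (p3 → p3)
  [→R]  ⊢ (p3 → p3)
    [Ax] p3 ⊢ p3

Result: YES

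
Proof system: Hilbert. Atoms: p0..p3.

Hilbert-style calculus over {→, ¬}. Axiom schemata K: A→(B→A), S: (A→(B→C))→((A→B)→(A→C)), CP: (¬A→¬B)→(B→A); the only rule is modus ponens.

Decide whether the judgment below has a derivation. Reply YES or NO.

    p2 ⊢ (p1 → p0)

Truth-table refutation:
  v=0000: Γ:[p2=F] Δ:[(p1 → p0)=T] refutes=False
  v=0001: Γ:[p2=F] Δ:[(p1 → p0)=T] refutes=False
  v=0010: Γ:[p2=T] Δ:[(p1 → p0)=T] refutes=False
  v=0011: Γ:[p2=T] Δ:[(p1 → p0)=T] refutes=False
  v=0100: Γ:[p2=F] Δ:[(p1 → p0)=F] refutes=False
  v=0101: Γ:[p2=F] Δ:[(p1 → p0)=F] refutes=False
  v=0110: Γ:[p2=T] Δ:[(p1 → p0)=F] refutes=True  ← countermodel

Result: NO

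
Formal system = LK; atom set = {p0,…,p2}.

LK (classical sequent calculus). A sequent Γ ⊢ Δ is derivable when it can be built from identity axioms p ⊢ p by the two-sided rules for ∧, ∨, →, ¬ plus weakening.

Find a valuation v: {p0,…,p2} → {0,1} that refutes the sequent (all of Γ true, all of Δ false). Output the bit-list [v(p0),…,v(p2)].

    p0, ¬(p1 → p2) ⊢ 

Truth-table refutation:
  v=000: Γ:[p0=F, ¬(p1 → p2)=F] Δ:[] refutes=False
  v=001: Γ:[p0=F, ¬(p1 → p2)=F] Δ:[] refutes=False
  v=010: Γ:[p0=F, ¬(p1 → p2)=T] Δ:[] refutes=False
  v=011: Γ:[p0=F, ¬(p1 → p2)=F] Δ:[] refutes=False
  v=100: Γ:[p0=T, ¬(p1 → p2)=F] Δ:[] refutes=False
  v=101: Γ:[p0=T, ¬(p1 → p2)=F] Δ:[] refutes=False
  v=110: Γ:[p0=T, ¬(p1 → p2)=T] Δ:[] refutes=True  ← countermodel

Result: [1, 1, 0]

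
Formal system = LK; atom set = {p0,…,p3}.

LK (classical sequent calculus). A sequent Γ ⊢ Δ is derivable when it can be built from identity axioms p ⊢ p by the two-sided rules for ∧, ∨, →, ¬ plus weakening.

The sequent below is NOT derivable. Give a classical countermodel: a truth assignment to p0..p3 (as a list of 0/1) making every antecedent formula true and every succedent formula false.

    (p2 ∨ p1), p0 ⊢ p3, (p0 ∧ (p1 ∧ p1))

Enumerate valuations to refute Γ ⊢ Δ:
  v=0000: Γ:[(p2 ∨ p1)=F, p0=F] Δ:[p3=F, (p0 ∧ (p1 ∧ p1))=F] refutes=False
  v=0001: Γ:[(p2 ∨ p1)=F, p0=F] Δ:[p3=T, (p0 ∧ (p1 ∧ p1))=F] refutes=False
  v=0010: Γ:[(p2 ∨ p1)=T, p0=F] Δ:[p3=F, (p0 ∧ (p1 ∧ p1))=F] refutes=False
  v=0011: Γ:[(p2 ∨ p1)=T, p0=F] Δ:[p3=T, (p0 ∧ (p1 ∧ p1))=F] refutes=False
  v=0100: Γ:[(p2 ∨ p1)=T, p0=F] Δ:[p3=F, (p0 ∧ (p1 ∧ p1))=F] refutes=False
  v=0101: Γ:[(p2 ∨ p1)=T, p0=F] Δ:[p3=T, (p0 ∧ (p1 ∧ p1))=F] refutes=False
  v=0110: Γ:[(p2 ∨ p1)=T, p0=F] Δ:[p3=F, (p0 ∧ (p1 ∧ p1))=F] refutes=False
  v=0111: Γ:[(p2 ∨ p1)=T, p0=F] Δ:[p3=T, (p0 ∧ (p1 ∧ p1))=F] refutes=False
  v=1000: Γ:[(p2 ∨ p1)=F, p0=T] Δ:[p3=F, (p0 ∧ (p1 ∧ p1))=F] refutes=False
  v=1001: Γ:[(p2 ∨ p1)=F, p0=T] Δ:[p3=T, (p0 ∧ (p1 ∧ p1))=F] refutes=False
  v=1010: Γ:[(p2 ∨ p1)=T, p0=T] Δ:[p3=F, (p0 ∧ (p1 ∧ p1))=F] refutes=True  ← countermodel

Result: [1, 0, 1, 0]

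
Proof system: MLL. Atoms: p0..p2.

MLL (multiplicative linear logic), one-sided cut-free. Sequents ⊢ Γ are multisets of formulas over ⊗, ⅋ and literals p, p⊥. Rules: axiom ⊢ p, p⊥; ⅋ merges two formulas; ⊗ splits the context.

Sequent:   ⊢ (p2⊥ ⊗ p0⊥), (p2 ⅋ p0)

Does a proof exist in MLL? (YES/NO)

Derivation trace:
[⅋]  ⊢ (p2⊥ ⊗ p0⊥), (p2 ⅋ p0)
  [⊗]  ⊢ p2, p0, (p2⊥ ⊗ p0⊥)
    [Ax]  ⊢ p2, p2⊥
    [Ax]  ⊢ p0, p0⊥

Result: YES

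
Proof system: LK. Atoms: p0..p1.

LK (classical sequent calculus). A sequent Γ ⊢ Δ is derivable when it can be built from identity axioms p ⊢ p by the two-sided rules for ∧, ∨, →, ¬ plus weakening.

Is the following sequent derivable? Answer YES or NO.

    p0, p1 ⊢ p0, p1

Proof tree:
[WL] p0, p1 ⊢ p0, p1
  [WR] p0 ⊢ p0, p1
    [Ax] p0 ⊢ p0

Result: YES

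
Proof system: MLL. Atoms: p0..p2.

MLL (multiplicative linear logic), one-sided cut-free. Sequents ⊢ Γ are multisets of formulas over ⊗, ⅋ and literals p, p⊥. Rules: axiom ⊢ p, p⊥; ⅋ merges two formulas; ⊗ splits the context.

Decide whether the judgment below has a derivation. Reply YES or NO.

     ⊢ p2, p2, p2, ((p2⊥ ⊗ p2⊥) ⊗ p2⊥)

Derivation (root first):
[⊗]  ⊢ p2, p2, p2, ((p2⊥ ⊗ p2⊥) ⊗ p2⊥)
  [⊗]  ⊢ p2, p2, (p2⊥ ⊗ p2⊥)
    [Ax]  ⊢ p2, p2⊥
    [Ax]  ⊢ p2, p2⊥
  [Ax]  ⊢ p2, p2⊥

Result: YES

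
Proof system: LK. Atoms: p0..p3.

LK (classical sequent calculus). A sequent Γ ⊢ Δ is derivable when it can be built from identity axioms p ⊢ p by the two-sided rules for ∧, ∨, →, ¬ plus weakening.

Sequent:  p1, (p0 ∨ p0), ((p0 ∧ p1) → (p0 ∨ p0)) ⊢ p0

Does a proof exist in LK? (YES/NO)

Proof tree:
[→L] p1, (p0 ∨ p0), ((p0 ∧ p1) → (p0 ∨ p0)) ⊢ p0
  [∧R] p1, (p0 ∨ p0) ⊢ (p0 ∧ p1)
    [∨L] (p0 ∨ p0) ⊢ p0
      [Ax] p0 ⊢ p0
      [Ax] p0 ⊢ p0
    [Ax] p1 ⊢ p1
  [∨L] (p0 ∨ p0) ⊢ p0
    [Ax] p0 ⊢ p0
    [Ax] p0 ⊢ p0

Result: YES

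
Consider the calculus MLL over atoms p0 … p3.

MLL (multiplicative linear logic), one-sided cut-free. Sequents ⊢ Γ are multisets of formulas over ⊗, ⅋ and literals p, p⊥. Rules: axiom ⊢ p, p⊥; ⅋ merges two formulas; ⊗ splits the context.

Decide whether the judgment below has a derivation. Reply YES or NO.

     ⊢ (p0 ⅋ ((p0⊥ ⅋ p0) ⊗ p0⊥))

Proof tree:
[⅋]  ⊢ (p0 ⅋ ((p0⊥ ⅋ p0) ⊗ p0⊥))
  [⊗]  ⊢ p0, ((p0⊥ ⅋ p0) ⊗ p0⊥)
    [⅋]  ⊢ (p0⊥ ⅋ p0)
      [Ax]  ⊢ p0, p0⊥
    [Ax]  ⊢ p0, p0⊥

Result: YES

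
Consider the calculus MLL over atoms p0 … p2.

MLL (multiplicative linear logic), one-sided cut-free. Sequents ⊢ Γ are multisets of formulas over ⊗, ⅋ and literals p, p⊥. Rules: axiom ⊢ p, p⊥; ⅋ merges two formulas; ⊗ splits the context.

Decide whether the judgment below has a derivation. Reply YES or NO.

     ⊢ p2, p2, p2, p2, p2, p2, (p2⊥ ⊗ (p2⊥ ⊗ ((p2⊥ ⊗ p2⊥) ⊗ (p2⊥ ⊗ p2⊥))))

Derivation (root first):
[⊗]  ⊢ p2, p2, p2, p2, p2, p2, (p2⊥ ⊗ (p2⊥ ⊗ ((p2⊥ ⊗ p2⊥) ⊗ (p2⊥ ⊗ p2⊥))))
  [Ax]  ⊢ p2, p2⊥
  [⊗]  ⊢ p2, p2, p2, p2, p2, (p2⊥ ⊗ ((p2⊥ ⊗ p2⊥) ⊗ (p2⊥ ⊗ p2⊥)))
    [Ax]  ⊢ p2, p2⊥
    [⊗]  ⊢ p2, p2, p2, p2, ((p2⊥ ⊗ p2⊥) ⊗ (p2⊥ ⊗ p2⊥))
      [⊗]  ⊢ p2, p2, (p2⊥ ⊗ p2⊥)
        [Ax]  ⊢ p2, p2⊥
        [Ax]  ⊢ p2, p2⊥
      [⊗]  ⊢ p2, p2, (p2⊥ ⊗ p2⊥)
        [Ax]  ⊢ p2, p2⊥
        [Ax]  ⊢ p2, p2⊥

Result: YES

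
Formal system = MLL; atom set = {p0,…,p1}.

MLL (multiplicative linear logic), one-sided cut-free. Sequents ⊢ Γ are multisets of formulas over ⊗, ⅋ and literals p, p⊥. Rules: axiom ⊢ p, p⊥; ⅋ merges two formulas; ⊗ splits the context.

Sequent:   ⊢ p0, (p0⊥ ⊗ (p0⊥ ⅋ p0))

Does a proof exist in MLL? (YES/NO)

Derivation (root first):
[⊗]  ⊢ p0, (p0⊥ ⊗ (p0⊥ ⅋ p0))
  [Ax]  ⊢ p0, p0⊥
  [⅋]  ⊢ (p0⊥ ⅋ p0)
    [Ax]  ⊢ p0, p0⊥

Result: YES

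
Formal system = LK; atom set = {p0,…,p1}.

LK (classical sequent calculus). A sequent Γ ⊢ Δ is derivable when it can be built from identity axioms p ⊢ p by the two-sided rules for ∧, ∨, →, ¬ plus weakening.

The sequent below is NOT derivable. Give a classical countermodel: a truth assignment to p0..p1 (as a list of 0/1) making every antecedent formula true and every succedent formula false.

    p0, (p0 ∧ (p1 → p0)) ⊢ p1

Search for a countermodel by truth-table:
  v=00: Γ:[p0=F, (p0 ∧ (p1 → p0))=F] Δ:[p1=F] refutes=False
  v=01: Γ:[p0=F, (p0 ∧ (p1 → p0))=F] Δ:[p1=T] refutes=False
  v=10: Γ:[p0=T, (p0 ∧ (p1 → p0))=T] Δ:[p1=F] refutes=True  ← countermodel

Result: [1, 0]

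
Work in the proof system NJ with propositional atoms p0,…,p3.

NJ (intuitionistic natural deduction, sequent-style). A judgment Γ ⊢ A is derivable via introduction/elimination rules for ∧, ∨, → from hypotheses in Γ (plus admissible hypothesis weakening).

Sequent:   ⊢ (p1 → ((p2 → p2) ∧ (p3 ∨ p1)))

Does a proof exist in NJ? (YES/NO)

Proof tree:
[→I]  ⊢ (p1 → ((p2 → p2) ∧ (p3 ∨ p1)))
  [∧I] p1 ⊢ ((p2 → p2) ∧ (p3 ∨ p1))
    [→I]  ⊢ (p2 → p2)
      [Ax] p2 ⊢ p2
    [∨I₂] p1 ⊢ (p3 ∨ p1)
      [Ax] p1 ⊢ p1

Result: YES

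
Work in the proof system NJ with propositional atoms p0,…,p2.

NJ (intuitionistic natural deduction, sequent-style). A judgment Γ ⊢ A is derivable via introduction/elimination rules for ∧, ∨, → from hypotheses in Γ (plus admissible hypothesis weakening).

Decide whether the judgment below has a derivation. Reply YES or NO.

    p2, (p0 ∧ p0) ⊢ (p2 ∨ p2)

Derivation trace:
[Wk] p2, (p0 ∧ p0) ⊢ (p2 ∨ p2)
  [∨I₂] p2 ⊢ (p2 ∨ p2)
    [Ax] p2 ⊢ p2

Result: YES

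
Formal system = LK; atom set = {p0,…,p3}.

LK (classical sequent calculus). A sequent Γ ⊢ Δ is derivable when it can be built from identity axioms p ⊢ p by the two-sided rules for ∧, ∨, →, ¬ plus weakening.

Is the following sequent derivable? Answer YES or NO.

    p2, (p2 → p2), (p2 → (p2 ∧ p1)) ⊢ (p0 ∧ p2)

Truth-table refutation:
  v=0000: Γ:[p2=F, (p2 → p2)=T, (p2 → (p2 ∧ p1))=T] Δ:[(p0 ∧ p2)=F] refutes=False
  v=0001: Γ:[p2=F, (p2 → p2)=T, (p2 → (p2 ∧ p1))=T] Δ:[(p0 ∧ p2)=F] refutes=False
  v=0010: Γ:[p2=T, (p2 → p2)=T, (p2 → (p2 ∧ p1))=F] Δ:[(p0 ∧ p2)=F] refutes=False
  v=0011: Γ:[p2=T, (p2 → p2)=T, (p2 → (p2 ∧ p1))=F] Δ:[(p0 ∧ p2)=F] refutes=False
  v=0100: Γ:[p2=F, (p2 → p2)=T, (p2 → (p2 ∧ p1))=T] Δ:[(p0 ∧ p2)=F] refutes=False
  v=0101: Γ:[p2=F, (p2 → p2)=T, (p2 → (p2 ∧ p1))=T] Δ:[(p0 ∧ p2)=F] refutes=False
  v=0110: Γ:[p2=T, (p2 → p2)=T, (p2 → (p2 ∧ p1))=T] Δ:[(p0 ∧ p2)=F] refutes=True  ← countermodel

Result: NO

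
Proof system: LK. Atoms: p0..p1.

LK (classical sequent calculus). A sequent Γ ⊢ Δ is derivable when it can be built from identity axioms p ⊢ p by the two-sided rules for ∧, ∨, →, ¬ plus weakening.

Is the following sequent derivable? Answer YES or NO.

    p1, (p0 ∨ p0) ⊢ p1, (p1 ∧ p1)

Derivation trace:
[∨L] p1, (p0 ∨ p0) ⊢ p1, (p1 ∧ p1)
  [∧R] p1, p0 ⊢ (p1 ∧ p1)
    [Ax] p1 ⊢ p1
    [WL] p1, p0 ⊢ p1
      [Ax] p1 ⊢ p1
  [WL] p1, p0 ⊢ p1
    [Ax] p1 ⊢ p1

Result: YES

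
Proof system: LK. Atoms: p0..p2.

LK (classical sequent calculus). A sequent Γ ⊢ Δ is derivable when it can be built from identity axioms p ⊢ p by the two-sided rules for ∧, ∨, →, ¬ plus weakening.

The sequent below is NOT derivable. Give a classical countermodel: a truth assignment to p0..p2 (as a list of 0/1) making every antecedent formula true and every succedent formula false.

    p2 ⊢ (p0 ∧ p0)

Truth-table refutation:
  v=000: Γ:[p2=F] Δ:[(p0 ∧ p0)=F] refutes=False
  v=001: Γ:[p2=T] Δ:[(p0 ∧ p0)=F] refutes=True  ← countermodel

Result: [0, 0, 1]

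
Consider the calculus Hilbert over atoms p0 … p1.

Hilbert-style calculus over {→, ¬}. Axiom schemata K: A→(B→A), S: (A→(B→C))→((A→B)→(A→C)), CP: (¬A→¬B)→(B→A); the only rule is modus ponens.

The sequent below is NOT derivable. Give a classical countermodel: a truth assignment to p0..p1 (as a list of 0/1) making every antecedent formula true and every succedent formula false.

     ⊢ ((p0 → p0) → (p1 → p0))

Search for a countermodel by truth-table:
  v=00: Γ:[] Δ:[((p0 → p0) → (p1 → p0))=T] refutes=False
  v=01: Γ:[] Δ:[((p0 → p0) → (p1 → p0))=F] refutes=True  ← countermodel

Result: [0, 1]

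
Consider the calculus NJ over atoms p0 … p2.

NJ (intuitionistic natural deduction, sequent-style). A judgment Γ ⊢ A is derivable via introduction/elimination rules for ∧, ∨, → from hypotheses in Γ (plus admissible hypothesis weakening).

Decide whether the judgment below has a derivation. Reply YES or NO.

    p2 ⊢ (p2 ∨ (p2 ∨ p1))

Derivation trace:
[∨I₂] p2 ⊢ (p2 ∨ (p2 ∨ p1))
  [∨I₁] p2 ⊢ (p2 ∨ p1)
    [Ax] p2 ⊢ p2

Result: YES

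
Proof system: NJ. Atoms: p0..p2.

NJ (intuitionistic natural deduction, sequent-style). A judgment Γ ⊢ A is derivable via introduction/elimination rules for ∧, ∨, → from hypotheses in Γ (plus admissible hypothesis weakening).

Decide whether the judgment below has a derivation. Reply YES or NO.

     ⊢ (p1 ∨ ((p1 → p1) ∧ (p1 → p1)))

Derivation trace:
[∨I₂]  ⊢ (p1 ∨ ((p1 → p1) ∧ (p1 → p1)))
  [∧I]  ⊢ ((p1 → p1) ∧ (p1 → p1))
    [→I]  ⊢ (p1 → p1)
      [Ax] p1 ⊢ p1
    [→I]  ⊢ (p1 → p1)
      [Ax] p1 ⊢ p1

Result: YES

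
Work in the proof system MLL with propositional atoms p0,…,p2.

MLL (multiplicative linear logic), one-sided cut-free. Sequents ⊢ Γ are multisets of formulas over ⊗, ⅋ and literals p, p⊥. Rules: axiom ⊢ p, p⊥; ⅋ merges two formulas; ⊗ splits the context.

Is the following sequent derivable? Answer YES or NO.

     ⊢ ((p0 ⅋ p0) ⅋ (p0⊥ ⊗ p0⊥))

Derivation (root first):
[⅋]  ⊢ ((p0 ⅋ p0) ⅋ (p0⊥ ⊗ p0⊥))
  [⅋]  ⊢ (p0⊥ ⊗ p0⊥), (p0 ⅋ p0)
    [⊗]  ⊢ p0, p0, (p0⊥ ⊗ p0⊥)
      [Ax]  ⊢ p0, p0⊥
      [Ax]  ⊢ p0, p0⊥

Result: YES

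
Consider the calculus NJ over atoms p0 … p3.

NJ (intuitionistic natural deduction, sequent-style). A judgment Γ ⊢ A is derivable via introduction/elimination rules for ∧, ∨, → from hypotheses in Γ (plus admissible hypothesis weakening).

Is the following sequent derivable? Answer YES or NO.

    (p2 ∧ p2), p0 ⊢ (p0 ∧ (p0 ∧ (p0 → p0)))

Derivation (root first):
[∧I] (p2 ∧ p2), p0 ⊢ (p0 ∧ (p0 ∧ (p0 → p0)))
  [Wk] p0, (p2 ∧ p2) ⊢ p0
    [Ax] p0 ⊢ p0
  [∧I] p0 ⊢ (p0 ∧ (p0 → p0))
    [Ax] p0 ⊢ p0
    [→I]  ⊢ (p0 → p0)
      [Ax] p0 ⊢ p0

Result: YES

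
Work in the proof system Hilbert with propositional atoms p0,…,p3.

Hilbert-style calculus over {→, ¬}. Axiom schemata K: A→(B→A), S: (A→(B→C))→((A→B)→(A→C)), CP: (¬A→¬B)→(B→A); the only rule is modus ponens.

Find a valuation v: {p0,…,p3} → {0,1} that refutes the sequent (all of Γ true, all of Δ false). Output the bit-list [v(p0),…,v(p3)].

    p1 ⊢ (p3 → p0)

Enumerate valuations to refute Γ ⊢ Δ:
  v=0000: Γ:[p1=F] Δ:[(p3 → p0)=T] refutes=False
  v=0001: Γ:[p1=F] Δ:[(p3 → p0)=F] refutes=False
  v=0010: Γ:[p1=F] Δ:[(p3 → p0)=T] refutes=False
  v=0011: Γ:[p1=F] Δ:[(p3 → p0)=F] refutes=False
  v=0100: Γ:[p1=T] Δ:[(p3 → p0)=T] refutes=False
  v=0101: Γ:[p1=T] Δ:[(p3 → p0)=F] refutes=True  ← countermodel

Result: [0, 1, 0, 1]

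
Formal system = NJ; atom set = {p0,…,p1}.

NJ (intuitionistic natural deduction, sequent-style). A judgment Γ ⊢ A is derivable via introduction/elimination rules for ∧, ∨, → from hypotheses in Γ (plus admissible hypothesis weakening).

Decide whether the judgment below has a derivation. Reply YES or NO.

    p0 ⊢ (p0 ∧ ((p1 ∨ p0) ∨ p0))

Proof tree:
[∧I] p0 ⊢ (p0 ∧ ((p1 ∨ p0) ∨ p0))
  [Ax] p0 ⊢ p0
  [∨I₁] p0 ⊢ ((p1 ∨ p0) ∨ p0)
    [∨I₂] p0 ⊢ (p1 ∨ p0)
      [Ax] p0 ⊢ p0

Result: YES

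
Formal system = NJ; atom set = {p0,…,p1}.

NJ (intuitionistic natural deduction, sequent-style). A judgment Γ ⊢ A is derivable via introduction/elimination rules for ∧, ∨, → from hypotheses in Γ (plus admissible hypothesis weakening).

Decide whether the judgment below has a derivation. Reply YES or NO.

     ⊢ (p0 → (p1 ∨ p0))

Derivation (root first):
[→I]  ⊢ (p0 → (p1 ∨ p0))
  [∨I₂] p0 ⊢ (p1 ∨ p0)
    [Ax] p0 ⊢ p0

Result: YES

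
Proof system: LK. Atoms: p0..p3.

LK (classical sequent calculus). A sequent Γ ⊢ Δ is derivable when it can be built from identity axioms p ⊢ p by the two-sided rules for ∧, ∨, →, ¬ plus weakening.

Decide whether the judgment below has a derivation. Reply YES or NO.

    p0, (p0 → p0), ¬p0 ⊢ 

Derivation trace:
[¬L] p0, (p0 → p0), ¬p0 ⊢ 
  [→L] p0, (p0 → p0) ⊢ p0
    [Ax] p0 ⊢ p0
    [Ax] p0 ⊢ p0

Result: YES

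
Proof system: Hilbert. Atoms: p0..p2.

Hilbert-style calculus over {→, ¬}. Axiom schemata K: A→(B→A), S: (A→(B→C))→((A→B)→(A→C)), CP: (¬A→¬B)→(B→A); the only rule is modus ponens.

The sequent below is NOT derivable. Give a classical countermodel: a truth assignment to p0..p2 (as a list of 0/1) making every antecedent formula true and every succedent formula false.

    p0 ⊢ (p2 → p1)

Search for a countermodel by truth-table:
  v=000: Γ:[p0=F] Δ:[(p2 → p1)=T] refutes=False
  v=001: Γ:[p0=F] Δ:[(p2 → p1)=F] refutes=False
  v=010: Γ:[p0=F] Δ:[(p2 → p1)=T] refutes=False
  v=011: Γ:[p0=F] Δ:[(p2 → p1)=T] refutes=False
  v=100: Γ:[p0=T] Δ:[(p2 → p1)=T] refutes=False
  v=101: Γ:[p0=T] Δ:[(p2 → p1)=F] refutes=True  ← countermodel

Result: [1, 0, 1]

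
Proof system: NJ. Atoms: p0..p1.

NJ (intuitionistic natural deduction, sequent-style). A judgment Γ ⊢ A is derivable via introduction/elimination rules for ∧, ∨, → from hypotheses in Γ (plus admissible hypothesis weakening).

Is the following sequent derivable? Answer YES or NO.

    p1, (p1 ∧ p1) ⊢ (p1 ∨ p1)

Derivation trace:
[∨I₁] p1, (p1 ∧ p1) ⊢ (p1 ∨ p1)
  [Wk] p1, (p1 ∧ p1) ⊢ p1
    [Ax] p1 ⊢ p1

Result: YES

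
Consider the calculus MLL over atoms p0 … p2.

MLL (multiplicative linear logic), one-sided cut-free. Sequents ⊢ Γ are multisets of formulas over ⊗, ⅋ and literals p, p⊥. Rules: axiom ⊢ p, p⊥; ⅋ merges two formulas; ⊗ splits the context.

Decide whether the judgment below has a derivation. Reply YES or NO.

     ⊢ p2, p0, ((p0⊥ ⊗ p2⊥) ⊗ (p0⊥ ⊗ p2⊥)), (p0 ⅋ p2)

Proof tree:
[⅋]  ⊢ p2, p0, ((p0⊥ ⊗ p2⊥) ⊗ (p0⊥ ⊗ p2⊥)), (p0 ⅋ p2)
  [⊗]  ⊢ p0, p2, p0, p2, ((p0⊥ ⊗ p2⊥) ⊗ (p0⊥ ⊗ p2⊥))
    [⊗]  ⊢ p0, p2, (p0⊥ ⊗ p2⊥)
      [Ax]  ⊢ p0, p0⊥
      [Ax]  ⊢ p2, p2⊥
    [⊗]  ⊢ p0, p2, (p0⊥ ⊗ p2⊥)
      [Ax]  ⊢ p0, p0⊥
      [Ax]  ⊢ p2, p2⊥

Result: YES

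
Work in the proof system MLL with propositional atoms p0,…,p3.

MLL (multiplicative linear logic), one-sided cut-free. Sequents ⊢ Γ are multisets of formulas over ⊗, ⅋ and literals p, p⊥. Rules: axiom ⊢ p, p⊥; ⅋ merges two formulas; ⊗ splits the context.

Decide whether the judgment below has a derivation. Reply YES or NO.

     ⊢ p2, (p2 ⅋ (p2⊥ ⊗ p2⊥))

Proof tree:
[⅋]  ⊢ p2, (p2 ⅋ (p2⊥ ⊗ p2⊥))
  [⊗]  ⊢ p2, p2, (p2⊥ ⊗ p2⊥)
    [Ax]  ⊢ p2, p2⊥
    [Ax]  ⊢ p2, p2⊥

Result: YES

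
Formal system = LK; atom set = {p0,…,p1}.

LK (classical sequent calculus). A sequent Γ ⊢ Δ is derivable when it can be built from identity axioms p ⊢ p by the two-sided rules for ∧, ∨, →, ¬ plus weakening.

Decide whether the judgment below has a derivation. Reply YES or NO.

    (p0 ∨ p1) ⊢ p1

Enumerate valuations to refute Γ ⊢ Δ:
  v=00: Γ:[(p0 ∨ p1)=F] Δ:[p1=F] refutes=False
  v=01: Γ:[(p0 ∨ p1)=T] Δ:[p1=T] refutes=False
  v=10: Γ:[(p0 ∨ p1)=T] Δ:[p1=F] refutes=True  ← countermodel

Result: NO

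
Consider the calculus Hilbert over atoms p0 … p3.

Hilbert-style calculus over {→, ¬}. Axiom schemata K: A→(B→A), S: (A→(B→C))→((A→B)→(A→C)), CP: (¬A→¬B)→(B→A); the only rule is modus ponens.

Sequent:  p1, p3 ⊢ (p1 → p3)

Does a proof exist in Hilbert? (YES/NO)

Derivation trace:
[MP] p1, p3 ⊢ (p1 → p3)
  [K]  ⊢ (p3 → (p1 → p3))
  [MP] p1, p3 ⊢ p3
    [MP] p3 ⊢ (p1 → p3)
      [K]  ⊢ (p3 → (p1 → p3))
      [Hyp] p3 ⊢ p3
    [Hyp] p1 ⊢ p1

Result: YES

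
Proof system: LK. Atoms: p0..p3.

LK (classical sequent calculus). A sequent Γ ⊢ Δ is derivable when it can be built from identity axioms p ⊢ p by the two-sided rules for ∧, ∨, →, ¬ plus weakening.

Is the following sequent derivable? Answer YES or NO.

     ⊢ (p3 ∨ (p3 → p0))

Derivation trace:
[∨R]  ⊢ (p3 ∨ (p3 → p0))
  [→R]  ⊢ p3, (p3 → p0)
    [WR] p3 ⊢ p3, p0
      [Ax] p3 ⊢ p3

Result: YES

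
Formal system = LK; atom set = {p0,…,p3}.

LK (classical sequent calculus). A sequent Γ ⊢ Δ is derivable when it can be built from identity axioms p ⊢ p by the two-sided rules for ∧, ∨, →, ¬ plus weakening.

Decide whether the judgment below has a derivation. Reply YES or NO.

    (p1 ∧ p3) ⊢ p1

Derivation trace:
[∧L] (p1 ∧ p3) ⊢ p1
  [WL] p1, p3 ⊢ p1
    [Ax] p1 ⊢ p1

Result: YES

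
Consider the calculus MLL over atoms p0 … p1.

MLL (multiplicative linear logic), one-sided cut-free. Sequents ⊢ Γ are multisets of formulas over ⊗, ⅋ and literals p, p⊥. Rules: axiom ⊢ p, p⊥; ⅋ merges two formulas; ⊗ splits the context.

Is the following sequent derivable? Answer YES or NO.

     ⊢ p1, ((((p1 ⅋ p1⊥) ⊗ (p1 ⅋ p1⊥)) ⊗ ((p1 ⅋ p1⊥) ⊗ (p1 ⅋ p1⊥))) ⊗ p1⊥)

Derivation trace:
[⊗]  ⊢ p1, ((((p1 ⅋ p1⊥) ⊗ (p1 ⅋ p1⊥)) ⊗ ((p1 ⅋ p1⊥) ⊗ (p1 ⅋ p1⊥))) ⊗ p1⊥)
  [⊗]  ⊢ (((p1 ⅋ p1⊥) ⊗ (p1 ⅋ p1⊥)) ⊗ ((p1 ⅋ p1⊥) ⊗ (p1 ⅋ p1⊥)))
    [⊗]  ⊢ ((p1 ⅋ p1⊥) ⊗ (p1 ⅋ p1⊥))
      [⅋]  ⊢ (p1 ⅋ p1⊥)
        [Ax]  ⊢ p1, p1⊥
      [⅋]  ⊢ (p1 ⅋ p1⊥)
        [Ax]  ⊢ p1, p1⊥
    [⊗]  ⊢ ((p1 ⅋ p1⊥) ⊗ (p1 ⅋ p1⊥))
      [⅋]  ⊢ (p1 ⅋ p1⊥)
        [Ax]  ⊢ p1, p1⊥
      [⅋]  ⊢ (p1 ⅋ p1⊥)
        [Ax]  ⊢ p1, p1⊥
  [Ax]  ⊢ p1, p1⊥

Result: YES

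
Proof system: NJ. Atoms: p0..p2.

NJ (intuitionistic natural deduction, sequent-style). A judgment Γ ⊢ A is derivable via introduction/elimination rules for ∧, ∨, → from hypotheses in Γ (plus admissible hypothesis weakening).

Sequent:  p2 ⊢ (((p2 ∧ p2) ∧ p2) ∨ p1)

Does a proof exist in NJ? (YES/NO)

Derivation (root first):
[∨I₁] p2 ⊢ (((p2 ∧ p2) ∧ p2) ∨ p1)
  [∧I] p2 ⊢ ((p2 ∧ p2) ∧ p2)
    [∧I] p2 ⊢ (p2 ∧ p2)
      [Ax] p2 ⊢ p2
      [Ax] p2 ⊢ p2
    [Ax] p2 ⊢ p2

Result: YES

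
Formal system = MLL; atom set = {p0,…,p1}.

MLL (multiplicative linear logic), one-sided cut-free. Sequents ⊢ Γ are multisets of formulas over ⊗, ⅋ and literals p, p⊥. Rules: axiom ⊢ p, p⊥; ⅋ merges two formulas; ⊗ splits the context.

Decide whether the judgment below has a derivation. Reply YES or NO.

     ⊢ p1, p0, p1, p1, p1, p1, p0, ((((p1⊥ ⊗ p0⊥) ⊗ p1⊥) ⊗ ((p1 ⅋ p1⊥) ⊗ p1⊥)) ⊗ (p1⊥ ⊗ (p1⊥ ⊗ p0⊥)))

Derivation trace:
[⊗]  ⊢ p1, p0, p1, p1, p1, p1, p0, ((((p1⊥ ⊗ p0⊥) ⊗ p1⊥) ⊗ ((p1 ⅋ p1⊥) ⊗ p1⊥)) ⊗ (p1⊥ ⊗ (p1⊥ ⊗ p0⊥)))
  [⊗]  ⊢ p1, p0, p1, p1, (((p1⊥ ⊗ p0⊥) ⊗ p1⊥) ⊗ ((p1 ⅋ p1⊥) ⊗ p1⊥))
    [⊗]  ⊢ p1, p0, p1, ((p1⊥ ⊗ p0⊥) ⊗ p1⊥)
      [⊗]  ⊢ p1, p0, (p1⊥ ⊗ p0⊥)
        [Ax]  ⊢ p1, p1⊥
        [Ax]  ⊢ p0, p0⊥
      [Ax]  ⊢ p1, p1⊥
    [⊗]  ⊢ p1, ((p1 ⅋ p1⊥) ⊗ p1⊥)
      [⅋]  ⊢ (p1 ⅋ p1⊥)
        [Ax]  ⊢ p1, p1⊥
      [Ax]  ⊢ p1, p1⊥
  [⊗]  ⊢ p1, p1, p0, (p1⊥ ⊗ (p1⊥ ⊗ p0⊥))
    [Ax]  ⊢ p1, p1⊥
    [⊗]  ⊢ p1, p0, (p1⊥ ⊗ p0⊥)
      [Ax]  ⊢ p1, p1⊥
      [Ax]  ⊢ p0, p0⊥

Result: YES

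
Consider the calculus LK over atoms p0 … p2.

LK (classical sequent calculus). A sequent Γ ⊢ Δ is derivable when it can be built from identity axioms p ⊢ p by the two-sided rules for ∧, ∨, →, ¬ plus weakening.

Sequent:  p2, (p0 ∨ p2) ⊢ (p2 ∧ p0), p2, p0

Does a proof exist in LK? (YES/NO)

Derivation (root first):
[∨L] p2, (p0 ∨ p2) ⊢ (p2 ∧ p0), p2, p0
  [∧R] p2, p0 ⊢ p2, (p2 ∧ p0)
    [WL] p2, p0 ⊢ p2
      [Ax] p2 ⊢ p2
    [WR] p2 ⊢ p2, p0
      [Ax] p2 ⊢ p2
  [WR] p2 ⊢ p2, p0
    [Ax] p2 ⊢ p2

Result: YES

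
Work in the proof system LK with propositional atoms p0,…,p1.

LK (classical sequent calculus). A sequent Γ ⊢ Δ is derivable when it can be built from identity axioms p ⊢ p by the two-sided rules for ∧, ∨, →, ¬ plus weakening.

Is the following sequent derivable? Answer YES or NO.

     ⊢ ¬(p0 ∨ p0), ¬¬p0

Proof tree:
[¬R]  ⊢ ¬(p0 ∨ p0), ¬¬p0
  [¬L] ¬p0 ⊢ ¬(p0 ∨ p0)
    [¬R]  ⊢ p0, ¬(p0 ∨ p0)
      [∨L] (p0 ∨ p0) ⊢ p0
        [Ax] p0 ⊢ p0
        [Ax] p0 ⊢ p0

Result: YES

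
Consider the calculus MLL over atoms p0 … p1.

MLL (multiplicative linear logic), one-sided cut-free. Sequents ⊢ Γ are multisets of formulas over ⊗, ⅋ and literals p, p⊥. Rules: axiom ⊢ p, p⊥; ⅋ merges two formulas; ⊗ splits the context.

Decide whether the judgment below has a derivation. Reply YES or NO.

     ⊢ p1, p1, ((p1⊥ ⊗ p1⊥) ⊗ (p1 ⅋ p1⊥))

Derivation (root first):
[⊗]  ⊢ p1, p1, ((p1⊥ ⊗ p1⊥) ⊗ (p1 ⅋ p1⊥))
  [⊗]  ⊢ p1, p1, (p1⊥ ⊗ p1⊥)
    [Ax]  ⊢ p1, p1⊥
    [Ax]  ⊢ p1, p1⊥
  [⅋]  ⊢ (p1 ⅋ p1⊥)
    [Ax]  ⊢ p1, p1⊥

Result: YES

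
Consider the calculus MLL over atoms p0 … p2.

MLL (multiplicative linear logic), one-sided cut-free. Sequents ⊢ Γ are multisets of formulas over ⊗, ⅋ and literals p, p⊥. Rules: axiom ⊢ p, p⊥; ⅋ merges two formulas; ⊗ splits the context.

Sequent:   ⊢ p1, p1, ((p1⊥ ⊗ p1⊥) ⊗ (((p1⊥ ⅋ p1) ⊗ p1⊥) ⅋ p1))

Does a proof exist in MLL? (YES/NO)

Proof tree:
[⊗]  ⊢ p1, p1, ((p1⊥ ⊗ p1⊥) ⊗ (((p1⊥ ⅋ p1) ⊗ p1⊥) ⅋ p1))
  [⊗]  ⊢ p1, p1, (p1⊥ ⊗ p1⊥)
    [Ax]  ⊢ p1, p1⊥
    [Ax]  ⊢ p1, p1⊥
  [⅋]  ⊢ (((p1⊥ ⅋ p1) ⊗ p1⊥) ⅋ p1)
    [⊗]  ⊢ p1, ((p1⊥ ⅋ p1) ⊗ p1⊥)
      [⅋]  ⊢ (p1⊥ ⅋ p1)
        [Ax]  ⊢ p1, p1⊥
      [Ax]  ⊢ p1, p1⊥

Result: YES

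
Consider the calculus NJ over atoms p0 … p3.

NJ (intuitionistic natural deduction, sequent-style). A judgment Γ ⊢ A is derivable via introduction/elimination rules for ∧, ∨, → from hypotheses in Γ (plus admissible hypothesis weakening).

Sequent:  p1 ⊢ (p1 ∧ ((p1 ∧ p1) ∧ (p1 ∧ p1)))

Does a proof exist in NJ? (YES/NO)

Derivation trace:
[∧I] p1 ⊢ (p1 ∧ ((p1 ∧ p1) ∧ (p1 ∧ p1)))
  [Ax] p1 ⊢ p1
  [∧I] p1 ⊢ ((p1 ∧ p1) ∧ (p1 ∧ p1))
    [∧I] p1 ⊢ (p1 ∧ p1)
      [Ax] p1 ⊢ p1
      [Ax] p1 ⊢ p1
    [∧I] p1 ⊢ (p1 ∧ p1)
      [Ax] p1 ⊢ p1
      [Ax] p1 ⊢ p1

Result: YES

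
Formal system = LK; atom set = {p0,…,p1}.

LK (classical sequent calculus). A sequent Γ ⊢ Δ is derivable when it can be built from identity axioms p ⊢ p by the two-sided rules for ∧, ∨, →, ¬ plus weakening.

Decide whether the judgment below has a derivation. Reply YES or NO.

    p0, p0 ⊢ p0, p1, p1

Derivation (root first):
[WR] p0, p0 ⊢ p0, p1, p1
  [WR] p0, p0 ⊢ p0, p1
    [WL] p0, p0 ⊢ p0
      [Ax] p0 ⊢ p0

Result: YES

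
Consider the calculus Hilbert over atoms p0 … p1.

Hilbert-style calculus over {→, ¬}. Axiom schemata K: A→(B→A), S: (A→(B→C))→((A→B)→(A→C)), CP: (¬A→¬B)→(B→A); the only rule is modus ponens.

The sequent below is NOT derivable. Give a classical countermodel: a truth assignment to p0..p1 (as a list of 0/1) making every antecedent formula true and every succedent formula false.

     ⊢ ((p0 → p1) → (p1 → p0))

Truth-table refutation:
  v=00: Γ:[] Δ:[((p0 → p1) → (p1 → p0))=T] refutes=False
  v=01: Γ:[] Δ:[((p0 → p1) → (p1 → p0))=F] refutes=True  ← countermodel

Result: [0, 1]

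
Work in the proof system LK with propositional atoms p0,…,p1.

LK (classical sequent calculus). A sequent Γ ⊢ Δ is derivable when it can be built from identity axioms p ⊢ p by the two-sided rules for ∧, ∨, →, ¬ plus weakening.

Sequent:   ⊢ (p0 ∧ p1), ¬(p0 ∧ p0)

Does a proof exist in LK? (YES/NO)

Enumerate valuations to refute Γ ⊢ Δ:
  v=00: Γ:[] Δ:[(p0 ∧ p1)=F, ¬(p0 ∧ p0)=T] refutes=False
  v=01: Γ:[] Δ:[(p0 ∧ p1)=F, ¬(p0 ∧ p0)=T] refutes=False
  v=10: Γ:[] Δ:[(p0 ∧ p1)=F, ¬(p0 ∧ p0)=F] refutes=True  ← countermodel

Result: NO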